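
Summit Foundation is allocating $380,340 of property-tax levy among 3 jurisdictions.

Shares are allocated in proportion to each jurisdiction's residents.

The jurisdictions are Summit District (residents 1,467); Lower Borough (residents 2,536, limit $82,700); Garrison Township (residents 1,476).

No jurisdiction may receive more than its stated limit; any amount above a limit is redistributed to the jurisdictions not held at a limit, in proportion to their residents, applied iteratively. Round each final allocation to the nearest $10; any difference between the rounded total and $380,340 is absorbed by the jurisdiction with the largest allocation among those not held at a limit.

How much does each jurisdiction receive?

Residents total: 5,479.
Proportional shares (ignoring caps): Summit District 101,835.88; Lower Borough 176,043.48; Garrison Township 102,460.64.
Held at cap: Lower Borough ($82,700); residual $297,640 reallocated over remaining residents 2,943.
Redistributed shares: Summit District 148,364.89 → $148,360; Garrison Township 149,275.11 → $149,280.

Summit District: $148,360 | Lower Borough: $82,700 | Garrison Township: $149,280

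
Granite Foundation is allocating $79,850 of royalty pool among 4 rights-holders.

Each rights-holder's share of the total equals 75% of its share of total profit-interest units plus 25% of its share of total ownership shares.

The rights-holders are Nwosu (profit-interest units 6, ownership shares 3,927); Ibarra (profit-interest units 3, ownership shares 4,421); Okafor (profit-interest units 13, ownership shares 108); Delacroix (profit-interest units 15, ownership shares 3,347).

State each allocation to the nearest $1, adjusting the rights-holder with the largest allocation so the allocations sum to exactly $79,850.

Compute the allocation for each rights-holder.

Nwosu: $16,353 | Ibarra: $12,333 | Okafor: $21,224 | Delacroix: $29,940

Totals — profit-interest units 37, ownership shares 11,803.
Composite weights (75% profit-interest units + 25% ownership shares): Nwosu 0.2048; Ibarra 0.1545; Okafor 0.2658; Delacroix 0.3749.
Unrounded shares: Nwosu 16,353.25; Ibarra 12,333.01; Okafor 21,224.22; Delacroix 29,939.52.
After rounding ($1): Nwosu $16,353; Ibarra $12,333; Okafor $21,224; Delacroix $29,940. Sum = $79,850.
Sum already equals the total — no adjustment.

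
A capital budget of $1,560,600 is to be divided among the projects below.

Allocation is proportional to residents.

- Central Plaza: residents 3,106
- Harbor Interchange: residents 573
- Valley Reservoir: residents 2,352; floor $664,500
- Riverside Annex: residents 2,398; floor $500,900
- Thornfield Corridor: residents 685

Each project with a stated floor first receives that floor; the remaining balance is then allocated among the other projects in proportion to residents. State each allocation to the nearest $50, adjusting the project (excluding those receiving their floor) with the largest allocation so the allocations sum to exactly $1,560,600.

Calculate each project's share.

Central Plaza: $281,250; Harbor Interchange: $51,900; Valley Reservoir: $664,500; Riverside Annex: $500,900; Thornfield Corridor: $62,050

Minimums first: Valley Reservoir $664,500; Riverside Annex $500,900. Remaining pool $395,200.
Remaining pool split over remaining residents 4,364: Central Plaza 281,276.63 → $281,300; Harbor Interchange 51,890.38 → $51,900; Thornfield Corridor 62,033.00 → $62,050.
Rounding difference −$50 applied to Central Plaza → $281,250.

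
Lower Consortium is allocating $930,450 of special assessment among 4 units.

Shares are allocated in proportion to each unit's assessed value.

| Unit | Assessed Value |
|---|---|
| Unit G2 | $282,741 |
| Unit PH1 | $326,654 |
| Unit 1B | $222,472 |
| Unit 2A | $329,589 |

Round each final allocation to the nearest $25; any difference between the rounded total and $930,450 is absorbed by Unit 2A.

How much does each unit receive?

Unit G2: $226,500 | Unit PH1: $261,675 | Unit 1B: $178,225 | Unit 2A: $264,050

Combined assessed value = 1,161,456.
Pro-rata amounts: Unit G2 282,741/1,161,456 × $930,450 = 226,505.66; Unit PH1 326,654/1,161,456 × $930,450 = 261,684.66; Unit 1B 222,472/1,161,456 × $930,450 = 178,223.77; Unit 2A 329,589/1,161,456 × $930,450 = 264,035.90.
At nearest $25: Unit G2 $226,500; Unit PH1 $261,675; Unit 1B $178,225; Unit 2A $264,025. Sum = $930,425.
Difference $930,450 − $930,425 = +$25 applied to Unit 2A: Unit 2A becomes $264,050.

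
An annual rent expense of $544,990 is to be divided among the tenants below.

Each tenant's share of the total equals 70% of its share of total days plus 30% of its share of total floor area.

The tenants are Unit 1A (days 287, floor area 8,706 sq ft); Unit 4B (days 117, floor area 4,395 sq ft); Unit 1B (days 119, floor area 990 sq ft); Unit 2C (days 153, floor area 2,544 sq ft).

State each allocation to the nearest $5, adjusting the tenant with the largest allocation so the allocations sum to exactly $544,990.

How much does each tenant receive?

Totals — days 676, floor area 16,635.
Composite weights (70% days + 30% floor area): Unit 1A 0.4542; Unit 4B 0.2004; Unit 1B 0.1411; Unit 2C 0.2043.
Proportional shares: Unit 1A 247,532.09; Unit 4B 109,223.87; Unit 1B 76,886.52; Unit 2C 111,347.52.
Rounded to nearest $5: Unit 1A $247,530; Unit 4B $109,225; Unit 1B $76,885; Unit 2C $111,350. Sum = $544,990.
Sum already equals the total — no adjustment.

Unit 1A: $247,530 · Unit 4B: $109,225 · Unit 1B: $76,885 · Unit 2C: $111,350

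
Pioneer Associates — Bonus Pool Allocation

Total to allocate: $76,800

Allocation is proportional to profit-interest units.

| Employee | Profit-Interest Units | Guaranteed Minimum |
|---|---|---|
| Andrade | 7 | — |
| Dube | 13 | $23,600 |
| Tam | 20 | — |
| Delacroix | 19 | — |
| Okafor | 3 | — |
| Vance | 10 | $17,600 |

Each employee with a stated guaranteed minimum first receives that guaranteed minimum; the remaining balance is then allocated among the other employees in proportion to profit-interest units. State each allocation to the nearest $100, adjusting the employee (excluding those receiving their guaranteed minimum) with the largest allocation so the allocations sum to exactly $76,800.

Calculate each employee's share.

Minimums first: Dube $23,600; Vance $17,600. Remaining pool $35,600.
Remaining pool split over remaining profit-interest units 49: Andrade 5,085.71 → $5,100; Tam 14,530.61 → $14,500; Delacroix 13,804.08 → $13,800; Okafor 2,179.59 → $2,200.

Andrade: $5,100; Dube: $23,600; Tam: $14,500; Delacroix: $13,800; Okafor: $2,200; Vance: $17,600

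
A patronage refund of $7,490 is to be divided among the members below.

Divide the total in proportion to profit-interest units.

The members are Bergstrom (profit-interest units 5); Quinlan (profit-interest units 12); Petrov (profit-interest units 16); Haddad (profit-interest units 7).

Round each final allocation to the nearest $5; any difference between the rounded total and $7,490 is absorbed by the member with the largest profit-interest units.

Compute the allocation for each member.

Bergstrom: $935; Quinlan: $2,245; Petrov: $3,000; Haddad: $1,310

Combined profit-interest units = 40.
Pro-rata amounts: Bergstrom 5/40 × $7,490 = 936.25; Quinlan 12/40 × $7,490 = 2,247.00; Petrov 16/40 × $7,490 = 2,996.00; Haddad 7/40 × $7,490 = 1,310.75.
At nearest $5: Bergstrom $935; Quinlan $2,245; Petrov $2,995; Haddad $1,310. Sum = $7,485.
Difference $7,490 − $7,485 = +$5 applied to largest profit-interest units (Petrov): Petrov becomes $3,000.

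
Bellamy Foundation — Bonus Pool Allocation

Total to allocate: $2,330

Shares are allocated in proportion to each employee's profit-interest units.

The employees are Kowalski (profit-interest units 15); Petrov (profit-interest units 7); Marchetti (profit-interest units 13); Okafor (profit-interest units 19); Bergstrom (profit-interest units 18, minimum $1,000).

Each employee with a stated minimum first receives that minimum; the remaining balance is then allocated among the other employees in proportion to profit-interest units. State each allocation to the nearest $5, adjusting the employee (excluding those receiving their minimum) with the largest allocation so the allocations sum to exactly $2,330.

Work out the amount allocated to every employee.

Minimums first: Bergstrom $1,000. Remaining pool $1,330.
Remaining pool split over remaining profit-interest units 54: Kowalski 369.44 → $370; Petrov 172.41 → $170; Marchetti 320.19 → $320; Okafor 467.96 → $470.

Kowalski: $370 · Petrov: $170 · Marchetti: $320 · Okafor: $470 · Bergstrom: $1,000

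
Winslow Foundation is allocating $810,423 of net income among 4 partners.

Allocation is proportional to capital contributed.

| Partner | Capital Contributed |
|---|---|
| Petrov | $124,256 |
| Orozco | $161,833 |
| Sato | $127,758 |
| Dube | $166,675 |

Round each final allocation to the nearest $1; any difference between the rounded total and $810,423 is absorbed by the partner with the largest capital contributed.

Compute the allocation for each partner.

Petrov: $173,464 | Orozco: $225,923 | Sato: $178,353 | Dube: $232,683

Capital contributed total: 580,522.
Pro-rata amounts: Petrov 124,256/580,522 × $810,423 = 173,464.43; Orozco 161,833/580,522 × $810,423 = 225,922.85; Sato 127,758/580,522 × $810,423 = 178,353.31; Dube 166,675/580,522 × $810,423 = 232,682.40.
Rounded to nearest $1: Petrov $173,464; Orozco $225,923; Sato $178,353; Dube $232,682. Sum = $810,422.
Difference $810,423 − $810,422 = +$1 applied to largest capital contributed (Dube): Dube becomes $232,683.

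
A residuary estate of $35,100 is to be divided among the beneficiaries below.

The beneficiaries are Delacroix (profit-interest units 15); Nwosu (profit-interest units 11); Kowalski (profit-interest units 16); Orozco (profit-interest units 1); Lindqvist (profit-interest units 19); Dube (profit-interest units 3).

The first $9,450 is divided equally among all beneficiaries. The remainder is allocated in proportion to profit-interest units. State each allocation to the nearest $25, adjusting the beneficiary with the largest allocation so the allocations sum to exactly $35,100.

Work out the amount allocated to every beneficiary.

Equal tier: $9,450 ÷ 6 = $1,575 apiece.
Remainder $25,650 by profit-interest units (total 65): Delacroix 5,919.23 → $5,925; Nwosu 4,340.77 → $4,350; Kowalski 6,313.85 → $6,325; Orozco 394.62 → $400; Lindqvist 7,497.69 → $7,500; Dube 1,183.85 → $1,175.
Rounding difference −$25 on remainder applied to Lindqvist.
Totals: Delacroix $1,575 + $5,925 = $7,500; Nwosu $1,575 + $4,350 = $5,925; Kowalski $1,575 + $6,325 = $7,900; Orozco $1,575 + $400 = $1,975; Lindqvist $1,575 + $7,475 = $9,050; Dube $1,575 + $1,175 = $2,750.

Delacroix: $7,500 · Nwosu: $5,925 · Kowalski: $7,900 · Orozco: $1,975 · Lindqvist: $9,050 · Dube: $2,750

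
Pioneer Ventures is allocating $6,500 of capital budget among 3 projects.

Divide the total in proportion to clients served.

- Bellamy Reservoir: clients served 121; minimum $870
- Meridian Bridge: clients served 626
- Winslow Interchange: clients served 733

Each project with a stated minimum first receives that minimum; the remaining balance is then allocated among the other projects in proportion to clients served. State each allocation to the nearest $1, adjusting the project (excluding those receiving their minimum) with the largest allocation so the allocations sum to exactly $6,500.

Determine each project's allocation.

Fund the minimums — Bellamy Reservoir $870. Residual $5,630.
Residual split over remaining clients served 1,359: Meridian Bridge 2,593.36 → $2,593; Winslow Interchange 3,036.64 → $3,037.

Bellamy Reservoir: $870; Meridian Bridge: $2,593; Winslow Interchange: $3,037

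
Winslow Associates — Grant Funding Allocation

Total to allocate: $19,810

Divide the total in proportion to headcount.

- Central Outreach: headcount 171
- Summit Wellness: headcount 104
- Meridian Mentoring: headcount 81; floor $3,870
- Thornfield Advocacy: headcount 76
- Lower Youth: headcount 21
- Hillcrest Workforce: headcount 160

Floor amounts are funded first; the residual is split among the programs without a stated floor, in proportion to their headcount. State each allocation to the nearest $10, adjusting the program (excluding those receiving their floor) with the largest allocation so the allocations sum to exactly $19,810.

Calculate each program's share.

Guaranteed amounts: Meridian Mentoring $3,870. Balance $15,940.
Balance split over remaining headcount 532: Central Outreach 5,123.57 → $5,120; Summit Wellness 3,116.09 → $3,120; Thornfield Advocacy 2,277.14 → $2,280; Lower Youth 629.21 → $630; Hillcrest Workforce 4,793.98 → $4,790.

Central Outreach: $5,120; Summit Wellness: $3,120; Meridian Mentoring: $3,870; Thornfield Advocacy: $2,280; Lower Youth: $630; Hillcrest Workforce: $4,790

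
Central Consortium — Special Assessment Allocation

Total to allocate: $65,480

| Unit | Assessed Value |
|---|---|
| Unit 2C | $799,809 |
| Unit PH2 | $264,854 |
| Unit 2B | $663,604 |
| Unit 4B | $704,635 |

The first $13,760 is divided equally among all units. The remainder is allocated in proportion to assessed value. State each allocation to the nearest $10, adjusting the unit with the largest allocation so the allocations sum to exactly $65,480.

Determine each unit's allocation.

Equal tier: $13,760 ÷ 4 = $3,440 apiece.
Remainder $51,720 by assessed value (total 2,432,902): Unit 2C 17,002.79 → $17,000; Unit PH2 5,630.42 → $5,630; Unit 2B 14,107.27 → $14,110; Unit 4B 14,979.53 → $14,980.
Totals: Unit 2C $3,440 + $17,000 = $20,440; Unit PH2 $3,440 + $5,630 = $9,070; Unit 2B $3,440 + $14,110 = $17,550; Unit 4B $3,440 + $14,980 = $18,420.

Unit 2C: $20,440 · Unit PH2: $9,070 · Unit 2B: $17,550 · Unit 4B: $18,420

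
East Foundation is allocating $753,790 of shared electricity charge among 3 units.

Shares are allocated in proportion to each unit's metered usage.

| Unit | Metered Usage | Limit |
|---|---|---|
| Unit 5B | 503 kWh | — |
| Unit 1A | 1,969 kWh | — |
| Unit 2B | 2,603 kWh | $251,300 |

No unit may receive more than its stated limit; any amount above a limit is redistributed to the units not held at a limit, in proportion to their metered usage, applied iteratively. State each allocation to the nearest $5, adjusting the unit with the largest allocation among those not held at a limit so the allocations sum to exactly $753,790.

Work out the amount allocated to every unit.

Unit 5B: $102,245; Unit 1A: $400,245; Unit 2B: $251,300

Metered usage total: 5,075.
Pro-rata shares before constraints: Unit 5B 74,710.61; Unit 1A 292,455.67; Unit 2B 386,623.72.
Cap binds for Unit 2B ($251,300); residual $502,490 reallocated over remaining metered usage 2,472.
Remaining shares: Unit 5B 102,246.14 → $102,245; Unit 1A 400,243.86 → $400,245.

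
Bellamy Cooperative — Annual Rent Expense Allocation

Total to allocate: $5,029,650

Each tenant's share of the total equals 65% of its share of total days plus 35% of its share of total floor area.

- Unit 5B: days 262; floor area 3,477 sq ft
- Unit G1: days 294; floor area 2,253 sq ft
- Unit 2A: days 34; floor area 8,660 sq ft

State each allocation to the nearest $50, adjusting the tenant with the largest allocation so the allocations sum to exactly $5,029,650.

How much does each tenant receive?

Days total 590; floor area total 14,390.
Blended shares (65% days + 35% floor area): Unit 5B 0.3732; Unit G1 0.3787; Unit 2A 0.2481.
Pro-rata amounts: Unit 5B 1,877,131.84; Unit G1 1,904,712.24; Unit 2A 1,247,805.92.
At nearest $50: Unit 5B $1,877,150; Unit G1 $1,904,700; Unit 2A $1,247,800. Sum = $5,029,650.
Rounded total matches; no reconciliation needed.

Unit 5B: $1,877,150 · Unit G1: $1,904,700 · Unit 2A: $1,247,800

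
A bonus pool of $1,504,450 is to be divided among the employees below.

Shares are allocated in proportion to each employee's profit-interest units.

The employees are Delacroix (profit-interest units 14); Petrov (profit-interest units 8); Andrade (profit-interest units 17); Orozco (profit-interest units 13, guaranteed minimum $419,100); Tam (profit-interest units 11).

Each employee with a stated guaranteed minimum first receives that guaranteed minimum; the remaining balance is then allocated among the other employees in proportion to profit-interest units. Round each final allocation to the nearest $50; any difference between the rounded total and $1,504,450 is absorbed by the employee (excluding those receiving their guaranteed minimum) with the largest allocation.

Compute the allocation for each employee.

Delacroix: $303,900 | Petrov: $173,650 | Andrade: $369,000 | Orozco: $419,100 | Tam: $238,800

Guaranteed amounts: Orozco $419,100. Balance $1,085,350.
Balance split over remaining profit-interest units 50: Delacroix 303,898.00 → $303,900; Petrov 173,656.00 → $173,650; Andrade 369,019.00 → $369,000; Tam 238,777.00 → $238,800.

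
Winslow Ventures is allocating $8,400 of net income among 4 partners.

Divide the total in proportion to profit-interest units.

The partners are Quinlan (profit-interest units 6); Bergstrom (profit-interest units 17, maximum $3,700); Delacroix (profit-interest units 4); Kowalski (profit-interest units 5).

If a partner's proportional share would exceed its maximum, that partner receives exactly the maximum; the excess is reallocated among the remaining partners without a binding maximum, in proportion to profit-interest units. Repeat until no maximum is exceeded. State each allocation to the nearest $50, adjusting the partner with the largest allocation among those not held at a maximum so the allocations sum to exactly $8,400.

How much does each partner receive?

Quinlan: $1,900 · Bergstrom: $3,700 · Delacroix: $1,250 · Kowalski: $1,550

Total profit-interest units = 32.
Pro-rata shares before constraints: Quinlan 1,575.00; Bergstrom 4,462.50; Delacroix 1,050.00; Kowalski 1,312.50.
Cap binds for Bergstrom ($3,700); remaining pool $4,700 reallocated over remaining profit-interest units 15.
Remaining shares: Quinlan 1,880.00 → $1,900; Delacroix 1,253.33 → $1,250; Kowalski 1,566.67 → $1,550.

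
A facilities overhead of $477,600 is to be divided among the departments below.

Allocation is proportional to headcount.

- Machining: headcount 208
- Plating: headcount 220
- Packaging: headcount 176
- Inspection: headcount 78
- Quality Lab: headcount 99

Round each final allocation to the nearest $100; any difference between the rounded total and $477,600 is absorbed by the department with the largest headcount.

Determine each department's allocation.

Combined headcount = 781.
Pro-rata amounts: Machining 208/781 × $477,600 = 127,196.93; Plating 220/781 × $477,600 = 134,535.21; Packaging 176/781 × $477,600 = 107,628.17; Inspection 78/781 × $477,600 = 47,698.85; Quality Lab 99/781 × $477,600 = 60,540.85.
Rounded to nearest $100: Machining $127,200; Plating $134,500; Packaging $107,600; Inspection $47,700; Quality Lab $60,500. Sum = $477,500.
Difference $477,600 − $477,500 = +$100 applied to largest headcount (Plating): Plating becomes $134,600.

Machining: $127,200 · Plating: $134,600 · Packaging: $107,600 · Inspection: $47,700 · Quality Lab: $60,500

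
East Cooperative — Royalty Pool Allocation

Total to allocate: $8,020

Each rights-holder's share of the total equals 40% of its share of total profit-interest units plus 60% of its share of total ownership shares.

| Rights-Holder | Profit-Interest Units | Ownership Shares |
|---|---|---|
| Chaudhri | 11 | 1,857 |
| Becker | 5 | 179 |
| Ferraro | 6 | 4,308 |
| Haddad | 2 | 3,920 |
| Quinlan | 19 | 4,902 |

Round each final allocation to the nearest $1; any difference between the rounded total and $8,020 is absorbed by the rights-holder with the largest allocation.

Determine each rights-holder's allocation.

Chaudhri: $1,410; Becker: $430; Ferraro: $1,815; Haddad: $1,393; Quinlan: $2,972

Profit-interest units total 43; ownership shares total 15,166.
Combined weights (40% profit-interest units + 60% ownership shares): Chaudhri 0.1758; Becker 0.0536; Ferraro 0.2262; Haddad 0.1737; Quinlan 0.3707.
Proportional shares: Chaudhri 1,409.86; Becker 429.82; Ferraro 1,814.51; Haddad 1,392.98; Quinlan 2,972.84.
At nearest $1: Chaudhri $1,410; Becker $430; Ferraro $1,815; Haddad $1,393; Quinlan $2,973. Sum = $8,021.
Difference $8,020 − $8,021 = −$1 applied to largest allocation (Quinlan): Quinlan becomes $2,972.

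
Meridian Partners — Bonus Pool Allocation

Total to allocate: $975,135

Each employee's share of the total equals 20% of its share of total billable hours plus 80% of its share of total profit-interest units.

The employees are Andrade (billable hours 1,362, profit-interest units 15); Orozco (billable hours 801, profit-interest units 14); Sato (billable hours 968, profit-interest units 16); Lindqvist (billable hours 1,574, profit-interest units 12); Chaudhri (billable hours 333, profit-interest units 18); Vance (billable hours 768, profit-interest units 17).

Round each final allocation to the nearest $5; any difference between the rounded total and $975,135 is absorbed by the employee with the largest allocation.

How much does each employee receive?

Andrade: $172,940 · Orozco: $145,620 · Sato: $168,185 · Lindqvist: $154,625 · Chaudhri: $163,815 · Vance: $169,950

Totals — billable hours 5,806, profit-interest units 92.
Blended shares (20% billable hours + 80% profit-interest units): Andrade 0.1774; Orozco 0.1493; Sato 0.1725; Lindqvist 0.1586; Chaudhri 0.1680; Vance 0.1743.
Pro-rata amounts: Andrade 172,941.91; Orozco 145,618.15; Sato 168,186.65; Lindqvist 154,624.82; Chaudhri 163,815.49; Vance 169,947.97.
At nearest $5: Andrade $172,940; Orozco $145,620; Sato $168,185; Lindqvist $154,625; Chaudhri $163,815; Vance $169,950. Sum = $975,135.
No rounding difference to absorb.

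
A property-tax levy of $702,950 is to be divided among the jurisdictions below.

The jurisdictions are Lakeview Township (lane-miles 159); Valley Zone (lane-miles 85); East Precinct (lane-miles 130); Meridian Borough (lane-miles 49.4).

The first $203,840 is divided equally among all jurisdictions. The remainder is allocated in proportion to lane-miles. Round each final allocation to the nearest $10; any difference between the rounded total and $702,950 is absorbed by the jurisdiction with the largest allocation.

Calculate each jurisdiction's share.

$203,840 shared equally gives $50,960 per jurisdiction.
Remainder $499,110 by lane-miles (total 423.4): Lakeview Township 187,431.48 → $187,430; Valley Zone 100,199.22 → $100,200; East Precinct 153,245.87 → $153,250; Meridian Borough 58,233.43 → $58,230.
Totals: Lakeview Township $50,960 + $187,430 = $238,390; Valley Zone $50,960 + $100,200 = $151,160; East Precinct $50,960 + $153,250 = $204,210; Meridian Borough $50,960 + $58,230 = $109,190.

Lakeview Township: $238,390 | Valley Zone: $151,160 | East Precinct: $204,210 | Meridian Borough: $109,190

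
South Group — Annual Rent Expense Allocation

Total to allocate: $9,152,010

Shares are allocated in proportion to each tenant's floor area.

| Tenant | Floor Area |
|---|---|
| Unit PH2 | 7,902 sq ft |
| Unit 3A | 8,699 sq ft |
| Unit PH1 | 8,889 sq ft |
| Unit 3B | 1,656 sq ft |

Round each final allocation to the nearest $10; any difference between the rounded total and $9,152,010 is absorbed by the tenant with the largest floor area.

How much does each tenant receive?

Unit PH2: $2,664,080 | Unit 3A: $2,932,780 | Unit PH1: $2,996,850 | Unit 3B: $558,300

Sum of floor area: 27,146.
Unrounded shares: Unit PH2 7,902/27,146 × $9,152,010 = 2,664,082.48; Unit 3A 8,699/27,146 × $9,152,010 = 2,932,783.28; Unit PH1 8,889/27,146 × $9,152,010 = 2,996,839.94; Unit 3B 1,656/27,146 × $9,152,010 = 558,304.30.
Rounded to nearest $10: Unit PH2 $2,664,080; Unit 3A $2,932,780; Unit PH1 $2,996,840; Unit 3B $558,300. Sum = $9,152,000.
Difference $9,152,010 − $9,152,000 = +$10 applied to largest floor area (Unit PH1): Unit PH1 becomes $2,996,850.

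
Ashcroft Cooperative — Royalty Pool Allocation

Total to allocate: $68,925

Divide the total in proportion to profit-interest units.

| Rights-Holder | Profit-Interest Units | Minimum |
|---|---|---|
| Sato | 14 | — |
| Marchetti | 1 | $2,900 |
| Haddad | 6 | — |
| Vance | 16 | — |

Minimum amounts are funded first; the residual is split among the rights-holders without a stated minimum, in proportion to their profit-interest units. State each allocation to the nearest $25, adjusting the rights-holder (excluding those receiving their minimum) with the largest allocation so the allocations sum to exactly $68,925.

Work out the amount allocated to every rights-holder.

Sato: $25,675 | Marchetti: $2,900 | Haddad: $11,000 | Vance: $29,350

Guaranteed amounts: Marchetti $2,900. Residual $66,025.
Residual split over remaining profit-interest units 36: Sato 25,676.39 → $25,675; Haddad 11,004.17 → $11,000; Vance 29,344.44 → $29,350.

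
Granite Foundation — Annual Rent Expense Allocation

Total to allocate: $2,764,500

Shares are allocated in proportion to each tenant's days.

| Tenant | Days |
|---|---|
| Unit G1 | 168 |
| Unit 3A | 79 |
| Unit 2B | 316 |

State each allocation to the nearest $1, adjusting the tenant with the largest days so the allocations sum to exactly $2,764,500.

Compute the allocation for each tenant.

Combined days = 168 + 79 + 316 = 563.
Unrounded shares: Unit G1 824,930.73; Unit 3A 387,913.85; Unit 2B 1,551,655.42.
At nearest $1: Unit G1 $824,931; Unit 3A $387,914; Unit 2B $1,551,655. Sum = $2,764,500.
No rounding difference to absorb.

Unit G1: $824,931 · Unit 3A: $387,914 · Unit 2B: $1,551,655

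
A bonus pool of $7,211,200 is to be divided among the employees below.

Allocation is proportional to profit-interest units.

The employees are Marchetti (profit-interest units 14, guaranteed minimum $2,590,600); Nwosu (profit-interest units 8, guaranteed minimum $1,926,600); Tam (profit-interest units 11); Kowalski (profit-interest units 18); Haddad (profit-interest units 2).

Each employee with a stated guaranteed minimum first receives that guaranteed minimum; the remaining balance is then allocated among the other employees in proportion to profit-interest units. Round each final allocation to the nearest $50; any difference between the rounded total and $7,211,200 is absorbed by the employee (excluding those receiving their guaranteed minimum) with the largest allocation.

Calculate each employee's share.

Guaranteed amounts: Marchetti $2,590,600; Nwosu $1,926,600. Remaining pool $2,694,000.
Remaining pool split over remaining profit-interest units 31: Tam 955,935.48 → $955,950; Kowalski 1,564,258.06 → $1,564,250; Haddad 173,806.45 → $173,800.

Marchetti: $2,590,600 · Nwosu: $1,926,600 · Tam: $955,950 · Kowalski: $1,564,250 · Haddad: $173,800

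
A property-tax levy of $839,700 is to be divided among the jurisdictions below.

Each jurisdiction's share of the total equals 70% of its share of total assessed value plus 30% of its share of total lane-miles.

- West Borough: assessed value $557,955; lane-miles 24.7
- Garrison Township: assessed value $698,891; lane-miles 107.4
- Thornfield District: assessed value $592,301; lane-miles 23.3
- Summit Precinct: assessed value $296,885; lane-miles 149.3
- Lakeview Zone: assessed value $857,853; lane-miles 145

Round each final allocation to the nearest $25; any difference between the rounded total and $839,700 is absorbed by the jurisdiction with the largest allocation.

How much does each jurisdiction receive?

Totals — assessed value 3,003,885, lane-miles 449.7.
Combined weights (70% assessed value + 30% lane-miles): West Borough 0.1465; Garrison Township 0.2345; Thornfield District 0.1536; Summit Precinct 0.1688; Lakeview Zone 0.2966.
Pro-rata amounts: West Borough 123,015.02; Garrison Township 196,919.24; Thornfield District 128,951.49; Summit Precinct 141,727.34; Lakeview Zone 249,086.91.
Rounded to nearest $25: West Borough $123,025; Garrison Township $196,925; Thornfield District $128,950; Summit Precinct $141,725; Lakeview Zone $249,075. Sum = $839,700.
Rounded total matches; no reconciliation needed.

West Borough: $123,025 · Garrison Township: $196,925 · Thornfield District: $128,950 · Summit Precinct: $141,725 · Lakeview Zone: $249,075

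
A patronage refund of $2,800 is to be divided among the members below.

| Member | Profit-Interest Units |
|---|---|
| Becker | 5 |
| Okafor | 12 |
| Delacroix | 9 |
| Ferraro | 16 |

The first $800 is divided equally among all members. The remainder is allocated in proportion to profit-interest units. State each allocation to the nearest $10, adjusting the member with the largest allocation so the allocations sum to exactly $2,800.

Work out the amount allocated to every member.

$800 shared equally gives $200 per member.
Remainder $2,000 by profit-interest units (total 42): Becker 238.10 → $240; Okafor 571.43 → $570; Delacroix 428.57 → $430; Ferraro 761.90 → $760.
Totals: Becker $200 + $240 = $440; Okafor $200 + $570 = $770; Delacroix $200 + $430 = $630; Ferraro $200 + $760 = $960.

Becker: $440; Okafor: $770; Delacroix: $630; Ferraro: $960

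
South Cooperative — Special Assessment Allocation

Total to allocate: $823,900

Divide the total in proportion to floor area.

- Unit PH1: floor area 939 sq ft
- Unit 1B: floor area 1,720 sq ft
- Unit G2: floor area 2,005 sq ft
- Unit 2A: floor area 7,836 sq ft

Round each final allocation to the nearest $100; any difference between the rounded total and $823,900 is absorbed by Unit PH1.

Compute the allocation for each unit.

Floor area total: 12,500.
Unrounded shares: Unit PH1 939/12,500 × $823,900 = 61,891.37; Unit 1B 1,720/12,500 × $823,900 = 113,368.64; Unit G2 2,005/12,500 × $823,900 = 132,153.56; Unit 2A 7,836/12,500 × $823,900 = 516,486.43.
Rounded to nearest $100: Unit PH1 $61,900; Unit 1B $113,400; Unit G2 $132,200; Unit 2A $516,500. Sum = $824,000.
Difference $823,900 − $824,000 = −$100 applied to Unit PH1: Unit PH1 becomes $61,800.

Unit PH1: $61,800 · Unit 1B: $113,400 · Unit G2: $132,200 · Unit 2A: $516,500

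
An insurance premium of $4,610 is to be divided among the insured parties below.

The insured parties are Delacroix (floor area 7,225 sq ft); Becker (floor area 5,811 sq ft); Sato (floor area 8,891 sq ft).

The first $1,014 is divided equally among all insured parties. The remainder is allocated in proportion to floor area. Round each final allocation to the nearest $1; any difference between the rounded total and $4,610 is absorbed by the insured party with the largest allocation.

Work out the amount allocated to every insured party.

Delacroix: $1,523 | Becker: $1,291 | Sato: $1,796

$1,014 shared equally gives $338 per insured party.
Remainder $3,596 by floor area (total 21,927): Delacroix 1,184.89 → $1,185; Becker 953.00 → $953; Sato 1,458.11 → $1,458.
Totals: Delacroix $338 + $1,185 = $1,523; Becker $338 + $953 = $1,291; Sato $338 + $1,458 = $1,796.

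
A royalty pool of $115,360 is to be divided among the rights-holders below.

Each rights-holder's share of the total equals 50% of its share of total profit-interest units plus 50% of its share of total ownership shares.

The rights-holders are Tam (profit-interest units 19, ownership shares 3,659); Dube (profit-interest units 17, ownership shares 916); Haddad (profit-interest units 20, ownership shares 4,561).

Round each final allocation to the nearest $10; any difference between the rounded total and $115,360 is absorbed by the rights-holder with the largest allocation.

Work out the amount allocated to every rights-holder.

Profit-interest units total 56; ownership shares total 9,136.
Composite weights (50% profit-interest units + 50% ownership shares): Tam 0.3699; Dube 0.2019; Haddad 0.4282.
Raw shares: Tam 42,671.04; Dube 23,293.15; Haddad 49,395.81.
At nearest $10: Tam $42,670; Dube $23,290; Haddad $49,400. Sum = $115,360.
No rounding difference to absorb.

Tam: $42,670 · Dube: $23,290 · Haddad: $49,400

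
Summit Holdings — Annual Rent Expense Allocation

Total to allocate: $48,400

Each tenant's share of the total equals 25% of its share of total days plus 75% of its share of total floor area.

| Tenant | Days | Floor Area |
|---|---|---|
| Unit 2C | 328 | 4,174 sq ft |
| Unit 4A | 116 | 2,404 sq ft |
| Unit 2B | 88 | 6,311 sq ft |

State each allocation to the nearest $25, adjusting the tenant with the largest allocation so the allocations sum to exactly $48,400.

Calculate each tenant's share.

Unit 2C: $19,225 | Unit 4A: $9,400 | Unit 2B: $19,775

Days total 532; floor area total 12,889.
Combined weights (25% days + 75% floor area): Unit 2C 0.3970; Unit 4A 0.1944; Unit 2B 0.4086.
Proportional shares: Unit 2C 19,215.62; Unit 4A 9,408.86; Unit 2B 19,775.52.
At nearest $25: Unit 2C $19,225; Unit 4A $9,400; Unit 2B $19,775. Sum = $48,400.
Sum already equals the total — no adjustment.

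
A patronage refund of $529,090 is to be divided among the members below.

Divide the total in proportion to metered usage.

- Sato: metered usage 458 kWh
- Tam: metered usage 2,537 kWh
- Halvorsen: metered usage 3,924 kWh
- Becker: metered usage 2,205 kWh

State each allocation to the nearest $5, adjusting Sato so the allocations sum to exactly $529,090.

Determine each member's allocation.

Combined metered usage = 9,124.
Proportional shares: Sato 458/9,124 × $529,090 = 26,558.88; Tam 2,537/9,124 × $529,090 = 147,117.64; Halvorsen 3,924/9,124 × $529,090 = 227,548.13; Becker 2,205/9,124 × $529,090 = 127,865.35.
Rounded to nearest $5: Sato $26,560; Tam $147,120; Halvorsen $227,550; Becker $127,865. Sum = $529,095.
Difference $529,090 − $529,095 = −$5 applied to Sato: Sato becomes $26,555.

Sato: $26,555; Tam: $147,120; Halvorsen: $227,550; Becker: $127,865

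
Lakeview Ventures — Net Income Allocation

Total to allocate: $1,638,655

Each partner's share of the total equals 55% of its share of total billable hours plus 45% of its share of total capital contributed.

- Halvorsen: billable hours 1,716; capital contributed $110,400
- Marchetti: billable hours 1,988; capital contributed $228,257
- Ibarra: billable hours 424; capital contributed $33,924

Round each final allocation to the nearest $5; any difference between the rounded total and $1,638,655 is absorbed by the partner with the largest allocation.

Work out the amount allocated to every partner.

Halvorsen: $593,150; Marchetti: $885,795; Ibarra: $159,710

Billable hours total 4,128; capital contributed total 372,581.
Blended shares (55% billable hours + 45% capital contributed): Halvorsen 0.3620; Marchetti 0.5406; Ibarra 0.0975.
Unrounded shares: Halvorsen 593,150.27; Marchetti 885,792.65; Ibarra 159,712.09.
After rounding ($5): Halvorsen $593,150; Marchetti $885,795; Ibarra $159,710. Sum = $1,638,655.
No rounding difference to absorb.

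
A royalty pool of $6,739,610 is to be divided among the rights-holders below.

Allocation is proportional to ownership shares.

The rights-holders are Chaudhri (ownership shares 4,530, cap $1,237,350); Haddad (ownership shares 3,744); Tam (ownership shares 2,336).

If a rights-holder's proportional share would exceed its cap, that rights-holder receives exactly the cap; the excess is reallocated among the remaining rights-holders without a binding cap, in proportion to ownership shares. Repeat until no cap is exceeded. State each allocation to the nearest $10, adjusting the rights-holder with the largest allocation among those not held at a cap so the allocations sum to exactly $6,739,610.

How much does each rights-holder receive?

Sum of ownership shares: 10,610.
Pro-rata shares before constraints: Chaudhri 2,877,514.92; Haddad 2,378,237.50; Tam 1,483,857.58.
Capped: Chaudhri ($1,237,350); remaining pool $5,502,260 reallocated over remaining ownership shares 6,080.
Redistributed shares: Haddad 3,388,233.79 → $3,388,230; Tam 2,114,026.21 → $2,114,030.

Chaudhri: $1,237,350 | Haddad: $3,388,230 | Tam: $2,114,030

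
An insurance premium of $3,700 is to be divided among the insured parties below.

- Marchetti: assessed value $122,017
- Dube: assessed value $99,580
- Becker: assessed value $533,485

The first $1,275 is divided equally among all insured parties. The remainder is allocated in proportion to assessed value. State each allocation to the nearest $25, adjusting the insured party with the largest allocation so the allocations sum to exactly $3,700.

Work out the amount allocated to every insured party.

Marchetti: $825; Dube: $750; Becker: $2,125

$1,275 shared equally gives $425 per insured party.
Remainder $2,425 by assessed value (total 755,082): Marchetti 391.87 → $400; Dube 319.81 → $325; Becker 1,713.33 → $1,725.
Rounding difference −$25 on remainder applied to Becker.
Totals: Marchetti $425 + $400 = $825; Dube $425 + $325 = $750; Becker $425 + $1,700 = $2,125.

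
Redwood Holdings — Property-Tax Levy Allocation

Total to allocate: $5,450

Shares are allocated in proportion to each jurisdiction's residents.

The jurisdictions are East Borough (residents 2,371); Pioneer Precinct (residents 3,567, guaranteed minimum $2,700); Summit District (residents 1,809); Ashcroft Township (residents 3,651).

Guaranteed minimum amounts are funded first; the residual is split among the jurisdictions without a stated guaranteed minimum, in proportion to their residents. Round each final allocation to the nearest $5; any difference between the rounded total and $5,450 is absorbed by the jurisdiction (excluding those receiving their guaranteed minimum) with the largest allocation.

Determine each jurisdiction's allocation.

East Borough: $835; Pioneer Precinct: $2,700; Summit District: $635; Ashcroft Township: $1,280

Guaranteed amounts: Pioneer Precinct $2,700. Remaining pool $2,750.
Remaining pool split over remaining residents 7,831: East Borough 832.62 → $835; Summit District 635.26 → $635; Ashcroft Township 1,282.12 → $1,280.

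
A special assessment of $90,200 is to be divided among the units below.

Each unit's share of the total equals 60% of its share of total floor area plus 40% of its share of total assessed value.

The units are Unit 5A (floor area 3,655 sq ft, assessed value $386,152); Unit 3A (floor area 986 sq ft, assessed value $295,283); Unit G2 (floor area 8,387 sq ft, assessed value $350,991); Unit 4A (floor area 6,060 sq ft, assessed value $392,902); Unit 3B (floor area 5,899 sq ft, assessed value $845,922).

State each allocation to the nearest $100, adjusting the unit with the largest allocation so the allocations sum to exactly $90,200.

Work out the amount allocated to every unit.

Unit 5A: $14,100; Unit 3A: $6,800; Unit G2: $23,700; Unit 4A: $19,400; Unit 3B: $26,200

Floor area total 24,987; assessed value total 2,271,250.
Combined weights (60% floor area + 40% assessed value): Unit 5A 0.1558; Unit 3A 0.0757; Unit G2 0.2632; Unit 4A 0.2147; Unit 3B 0.2906.
Pro-rata amounts: Unit 5A 14,050.69; Unit 3A 6,826.33; Unit G2 23,741.30; Unit 4A 19,366.97; Unit 3B 26,214.71.
At nearest $100: Unit 5A $14,100; Unit 3A $6,800; Unit G2 $23,700; Unit 4A $19,400; Unit 3B $26,200. Sum = $90,200.
Rounded total matches; no reconciliation needed.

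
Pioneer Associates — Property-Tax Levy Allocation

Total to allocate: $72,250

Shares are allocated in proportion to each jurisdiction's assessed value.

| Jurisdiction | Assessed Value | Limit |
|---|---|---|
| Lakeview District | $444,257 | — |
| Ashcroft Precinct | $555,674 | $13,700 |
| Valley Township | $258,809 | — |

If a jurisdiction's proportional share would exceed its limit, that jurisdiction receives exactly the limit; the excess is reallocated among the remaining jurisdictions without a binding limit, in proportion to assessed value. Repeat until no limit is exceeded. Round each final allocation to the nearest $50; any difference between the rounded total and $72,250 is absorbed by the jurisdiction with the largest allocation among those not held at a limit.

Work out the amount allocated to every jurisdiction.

Lakeview District: $37,000 | Ashcroft Precinct: $13,700 | Valley Township: $21,550

Sum of assessed value: 1,258,740.
Proportional shares (ignoring caps): Lakeview District 25,499.76; Ashcroft Precinct 31,894.95; Valley Township 14,855.29.
Cap binds for Ashcroft Precinct ($13,700); residual $58,550 reallocated over remaining assessed value 703,066.
Remaining shares: Lakeview District 36,996.88 → $37,000; Valley Township 21,553.12 → $21,550.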